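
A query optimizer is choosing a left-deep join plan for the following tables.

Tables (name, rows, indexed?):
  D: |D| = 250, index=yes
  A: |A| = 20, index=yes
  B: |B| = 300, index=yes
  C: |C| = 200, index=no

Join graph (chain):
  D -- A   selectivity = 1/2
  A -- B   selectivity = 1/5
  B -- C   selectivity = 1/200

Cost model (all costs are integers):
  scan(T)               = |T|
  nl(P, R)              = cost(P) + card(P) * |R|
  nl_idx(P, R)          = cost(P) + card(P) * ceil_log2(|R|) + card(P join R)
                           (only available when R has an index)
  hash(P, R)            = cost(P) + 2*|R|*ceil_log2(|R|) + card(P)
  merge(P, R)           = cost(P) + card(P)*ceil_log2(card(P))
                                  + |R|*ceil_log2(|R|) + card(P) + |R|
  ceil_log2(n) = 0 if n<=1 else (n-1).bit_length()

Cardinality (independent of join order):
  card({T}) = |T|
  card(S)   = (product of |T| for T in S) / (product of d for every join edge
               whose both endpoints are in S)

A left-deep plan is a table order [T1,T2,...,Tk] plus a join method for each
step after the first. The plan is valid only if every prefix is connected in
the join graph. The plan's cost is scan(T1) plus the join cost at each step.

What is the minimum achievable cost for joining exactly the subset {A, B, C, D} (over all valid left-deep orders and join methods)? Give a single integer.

8000

Selinger DP over subsets of {A,B,C,D}:
  {D}: scan cost=250, card=250
  {A}: scan cost=20, card=20
  {B}: scan cost=300, card=300
  {C}: scan cost=200, card=200
  {AD}: card=2500; try (A,hash)→700, (D,merge)→2390, (A,merge)→2620, (D,nl_idx)→2680, (A,nl_idx)→4000, (D,hash)→4040 …(+2); best=700 via (A,hash)
  {AB}: card=1200; try (A,hash)→800, (B,nl_idx)→1400, (A,nl_idx)→3000, (B,merge)→3140, (A,merge)→3420, (B,hash)→5440 …(+2); best=800 via (A,hash)
  {BC}: card=300; try (B,nl_idx)→2300, (C,hash)→3800, (B,merge)→5000, (C,merge)→5100, (B,hash)→5800, (B,nl)→60200 …(+1); best=2300 via (B,nl_idx)
  {ABD}: card=150000; try (D,hash)→6000, (B,hash)→8600, (D,merge)→17450, (B,merge)→36200, (D,nl_idx)→160400, (B,nl_idx)→173200 …(+2); best=6000 via (D,hash)
  {ABC}: card=1200; try (A,hash)→2800, (A,nl_idx)→5000, (C,hash)→5200, (A,merge)→5420, (A,nl)→8300, (C,merge)→17000 …(+1); best=2800 via (A,hash)
  {ABCD}: card=150000; try (D,hash)→8000, (D,merge)→19450, (C,hash)→159200, (D,nl_idx)→162400, (D,nl)→302800, (C,merge)→2857800 …(+1); best=8000 via (D,hash)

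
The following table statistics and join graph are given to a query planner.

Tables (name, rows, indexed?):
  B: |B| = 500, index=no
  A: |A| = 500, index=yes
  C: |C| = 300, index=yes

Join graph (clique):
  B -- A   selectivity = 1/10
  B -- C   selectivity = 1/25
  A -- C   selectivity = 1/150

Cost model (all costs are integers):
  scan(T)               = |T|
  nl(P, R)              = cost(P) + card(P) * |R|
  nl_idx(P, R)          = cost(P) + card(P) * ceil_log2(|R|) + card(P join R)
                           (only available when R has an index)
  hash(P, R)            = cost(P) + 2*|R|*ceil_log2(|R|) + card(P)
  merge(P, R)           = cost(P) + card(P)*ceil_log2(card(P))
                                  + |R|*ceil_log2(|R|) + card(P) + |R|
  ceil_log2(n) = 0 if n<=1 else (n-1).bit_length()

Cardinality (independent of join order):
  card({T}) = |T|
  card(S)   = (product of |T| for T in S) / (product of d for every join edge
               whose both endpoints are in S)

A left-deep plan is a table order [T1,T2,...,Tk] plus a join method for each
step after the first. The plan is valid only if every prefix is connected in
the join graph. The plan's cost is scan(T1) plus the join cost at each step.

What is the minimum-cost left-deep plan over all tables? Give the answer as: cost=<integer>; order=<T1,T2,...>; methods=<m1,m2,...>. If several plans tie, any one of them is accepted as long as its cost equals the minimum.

cost=14000; order=C,A,B; methods=nl_idx,hash

Selinger DP (subsets sized 1..n):
  {B}: scan cost=500, card=500
  {A}: scan cost=500, card=500
  {C}: scan cost=300, card=300
  {AB}: card=25000; try (B,hash)→10000, (A,hash)→10000, (B,merge)→10500, (A,merge)→10500, (A,nl_idx)→30000, (B,nl)→250500 …(+1); best=10000 via (B,hash)
  {BC}: card=6000; try (C,hash)→6400, (B,merge)→8300, (C,merge)→8500, (B,hash)→9600, (C,nl_idx)→11000, (B,nl)→150300 …(+1); best=6400 via (C,hash)
  {AC}: card=1000; try (A,nl_idx)→4000, (C,nl_idx)→6000, (C,hash)→6400, (A,merge)→8300, (C,merge)→8500, (A,hash)→9600 …(+2); best=4000 via (A,nl_idx)
  {ABC}: card=2000; try (B,hash)→14000, (B,merge)→20000, (A,hash)→21400, (C,hash)→40400, (A,nl_idx)→62400, (A,merge)→95400 …(+5); best=14000 via (B,hash)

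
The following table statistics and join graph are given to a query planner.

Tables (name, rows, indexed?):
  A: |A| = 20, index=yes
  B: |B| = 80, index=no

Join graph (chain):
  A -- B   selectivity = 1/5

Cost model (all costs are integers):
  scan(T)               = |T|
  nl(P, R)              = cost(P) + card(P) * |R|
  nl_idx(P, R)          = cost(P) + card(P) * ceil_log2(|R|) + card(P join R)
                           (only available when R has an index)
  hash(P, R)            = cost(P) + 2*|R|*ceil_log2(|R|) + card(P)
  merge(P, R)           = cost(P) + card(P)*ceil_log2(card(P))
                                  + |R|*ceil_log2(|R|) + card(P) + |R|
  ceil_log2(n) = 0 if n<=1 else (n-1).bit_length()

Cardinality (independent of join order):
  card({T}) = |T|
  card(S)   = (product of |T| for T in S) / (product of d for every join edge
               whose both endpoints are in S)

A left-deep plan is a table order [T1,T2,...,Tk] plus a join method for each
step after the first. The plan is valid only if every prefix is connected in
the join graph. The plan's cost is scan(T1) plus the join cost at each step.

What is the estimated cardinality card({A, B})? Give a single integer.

Tables in S: A(20), B(80)
Edges inside S: A-B(d=5)
numerator = 20 * 80 = 1600
denominator = 5 = 5
card(S) = 1600 / 5 = 320

320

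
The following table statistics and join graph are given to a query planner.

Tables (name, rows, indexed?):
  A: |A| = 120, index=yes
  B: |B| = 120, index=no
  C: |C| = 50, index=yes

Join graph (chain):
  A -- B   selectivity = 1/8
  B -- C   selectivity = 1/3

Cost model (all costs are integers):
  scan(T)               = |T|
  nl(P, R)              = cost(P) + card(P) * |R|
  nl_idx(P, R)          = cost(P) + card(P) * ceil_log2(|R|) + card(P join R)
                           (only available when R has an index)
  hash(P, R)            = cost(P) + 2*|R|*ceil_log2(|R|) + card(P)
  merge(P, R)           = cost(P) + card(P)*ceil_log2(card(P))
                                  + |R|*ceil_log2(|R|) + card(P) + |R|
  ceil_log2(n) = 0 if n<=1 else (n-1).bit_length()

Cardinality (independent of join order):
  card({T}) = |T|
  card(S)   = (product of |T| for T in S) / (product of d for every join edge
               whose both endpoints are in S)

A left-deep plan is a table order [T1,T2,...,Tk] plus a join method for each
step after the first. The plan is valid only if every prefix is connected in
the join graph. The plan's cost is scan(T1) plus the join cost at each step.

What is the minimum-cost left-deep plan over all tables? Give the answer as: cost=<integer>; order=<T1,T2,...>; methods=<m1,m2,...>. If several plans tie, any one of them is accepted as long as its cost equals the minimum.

Selinger DP (subsets sized 1..n):
  {A}: scan cost=120, card=120
  {B}: scan cost=120, card=120
  {C}: scan cost=50, card=50
  {AB}: card=1800; try (B,hash)→1920, (A,hash)→1920, (B,merge)→2040, (A,merge)→2040, (A,nl_idx)→2760, (B,nl)→14520 …(+1); best=1920 via (B,hash)
  {BC}: card=2000; try (C,hash)→840, (B,merge)→1360, (C,merge)→1430, (B,hash)→1780, (C,nl_idx)→2840, (B,nl)→6050 …(+1); best=840 via (C,hash)
  {ABC}: card=30000; try (C,hash)→4320, (A,hash)→4520, (C,merge)→23870, (A,merge)→25800, (C,nl_idx)→42720, (A,nl_idx)→44840 …(+2); best=4320 via (C,hash)

cost=4320; order=A,B,C; methods=hash,hash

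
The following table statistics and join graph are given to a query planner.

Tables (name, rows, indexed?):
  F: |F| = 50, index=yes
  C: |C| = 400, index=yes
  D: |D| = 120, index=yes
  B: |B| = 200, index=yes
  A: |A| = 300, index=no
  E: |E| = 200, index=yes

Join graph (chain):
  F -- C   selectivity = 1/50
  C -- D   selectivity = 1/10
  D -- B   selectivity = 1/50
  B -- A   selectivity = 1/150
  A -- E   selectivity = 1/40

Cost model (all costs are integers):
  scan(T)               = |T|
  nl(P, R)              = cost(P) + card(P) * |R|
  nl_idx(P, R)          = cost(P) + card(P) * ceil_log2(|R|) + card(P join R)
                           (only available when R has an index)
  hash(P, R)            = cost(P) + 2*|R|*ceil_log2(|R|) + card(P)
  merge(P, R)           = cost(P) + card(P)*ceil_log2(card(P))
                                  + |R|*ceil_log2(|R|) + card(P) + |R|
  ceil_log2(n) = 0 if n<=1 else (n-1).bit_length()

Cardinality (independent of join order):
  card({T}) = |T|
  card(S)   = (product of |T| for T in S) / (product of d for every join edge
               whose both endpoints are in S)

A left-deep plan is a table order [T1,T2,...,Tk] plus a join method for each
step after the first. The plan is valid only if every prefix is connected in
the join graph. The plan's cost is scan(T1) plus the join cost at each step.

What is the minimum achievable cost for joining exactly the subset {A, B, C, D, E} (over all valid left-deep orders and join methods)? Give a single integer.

21340

Selinger DP over subsets of {A,B,C,D,E}:
  {C}: scan cost=400, card=400
  {D}: scan cost=120, card=120
  {B}: scan cost=200, card=200
  {A}: scan cost=300, card=300
  {E}: scan cost=200, card=200
  {CD}: card=4800; try (D,hash)→2480, (C,merge)→5080, (D,merge)→5360, (C,nl_idx)→6000, (C,hash)→7440, (D,nl_idx)→8000 …(+2); best=2480 via (D,hash)
  {BD}: card=480; try (B,nl_idx)→1560, (D,hash)→2080, (D,nl_idx)→2080, (B,merge)→2880, (D,merge)→2960, (B,hash)→3440 …(+2); best=1560 via (B,nl_idx)
  {AB}: card=400; try (B,nl_idx)→3100, (B,hash)→3800, (A,merge)→5000, (B,merge)→5100, (A,hash)→5800, (A,nl)→60200 …(+1); best=3100 via (B,nl_idx)
  {AE}: card=1500; try (E,hash)→3800, (E,nl_idx)→4200, (A,merge)→5000, (E,merge)→5100, (A,hash)→5800, (A,nl)→60200 …(+1); best=3800 via (E,hash)
  {BCD}: card=19200; try (C,hash)→9240, (C,merge)→10360, (B,hash)→10480, (C,nl_idx)→25080, (B,nl_idx)→60080, (B,merge)→71480 …(+2); best=9240 via (C,hash)
  {ABD}: card=960; try (D,hash)→5180, (D,nl_idx)→6860, (A,hash)→7440, (D,merge)→8060, (A,merge)→9360, (D,nl)→51100 …(+1); best=5180 via (D,hash)
  {ABE}: card=2000; try (E,hash)→6700, (E,nl_idx)→8300, (B,hash)→8500, (E,merge)→8900, (B,nl_idx)→17800, (B,merge)→23600 …(+2); best=6700 via (E,hash)
  {ABCD}: card=38400; try (C,hash)→13340, (C,merge)→19740, (A,hash)→33840, (C,nl_idx)→52220, (A,merge)→319440, (C,nl)→389180 …(+1); best=13340 via (C,hash)
  {ABDE}: card=4800; try (E,hash)→9340, (D,hash)→10380, (E,merge)→17540, (E,nl_idx)→17660, (D,nl_idx)→25500, (D,merge)→31660 …(+2); best=9340 via (E,hash)
  {ABCDE}: card=192000; try (C,hash)→21340, (E,hash)→54940, (C,merge)→80540, (C,nl_idx)→244540, (E,nl_idx)→512540, (E,merge)→667940 …(+2); best=21340 via (C,hash)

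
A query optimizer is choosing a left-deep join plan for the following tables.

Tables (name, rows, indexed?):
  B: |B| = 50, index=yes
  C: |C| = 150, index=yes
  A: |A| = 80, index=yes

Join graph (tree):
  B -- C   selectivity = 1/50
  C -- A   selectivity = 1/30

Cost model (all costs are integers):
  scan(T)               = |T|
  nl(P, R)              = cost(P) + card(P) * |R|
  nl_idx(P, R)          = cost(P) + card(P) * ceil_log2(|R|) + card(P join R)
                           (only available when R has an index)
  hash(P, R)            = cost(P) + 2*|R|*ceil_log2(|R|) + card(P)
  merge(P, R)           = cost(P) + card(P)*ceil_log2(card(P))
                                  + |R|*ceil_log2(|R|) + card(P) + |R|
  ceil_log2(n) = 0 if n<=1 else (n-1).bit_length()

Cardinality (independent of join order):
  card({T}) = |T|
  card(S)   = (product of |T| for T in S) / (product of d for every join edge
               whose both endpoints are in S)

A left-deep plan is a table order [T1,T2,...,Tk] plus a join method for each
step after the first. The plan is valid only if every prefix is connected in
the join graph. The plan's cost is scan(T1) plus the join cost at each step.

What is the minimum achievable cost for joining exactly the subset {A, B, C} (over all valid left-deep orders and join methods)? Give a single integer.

Selinger DP over subsets of {A,B,C}:
  {B}: scan cost=50, card=50
  {C}: scan cost=150, card=150
  {A}: scan cost=80, card=80
  {BC}: card=150; try (C,nl_idx)→600, (B,hash)→900, (B,nl_idx)→1200, (C,merge)→1750, (B,merge)→1850, (C,hash)→2500 …(+2); best=600 via (C,nl_idx)
  {AC}: card=400; try (C,nl_idx)→1120, (A,hash)→1420, (A,nl_idx)→1600, (C,merge)→2070, (A,merge)→2140, (C,hash)→2560 …(+2); best=1120 via (C,nl_idx)
  {ABC}: card=400; try (A,hash)→1870, (A,nl_idx)→2050, (B,hash)→2120, (A,merge)→2590, (B,nl_idx)→3920, (B,merge)→5470 …(+2); best=1870 via (A,hash)

1870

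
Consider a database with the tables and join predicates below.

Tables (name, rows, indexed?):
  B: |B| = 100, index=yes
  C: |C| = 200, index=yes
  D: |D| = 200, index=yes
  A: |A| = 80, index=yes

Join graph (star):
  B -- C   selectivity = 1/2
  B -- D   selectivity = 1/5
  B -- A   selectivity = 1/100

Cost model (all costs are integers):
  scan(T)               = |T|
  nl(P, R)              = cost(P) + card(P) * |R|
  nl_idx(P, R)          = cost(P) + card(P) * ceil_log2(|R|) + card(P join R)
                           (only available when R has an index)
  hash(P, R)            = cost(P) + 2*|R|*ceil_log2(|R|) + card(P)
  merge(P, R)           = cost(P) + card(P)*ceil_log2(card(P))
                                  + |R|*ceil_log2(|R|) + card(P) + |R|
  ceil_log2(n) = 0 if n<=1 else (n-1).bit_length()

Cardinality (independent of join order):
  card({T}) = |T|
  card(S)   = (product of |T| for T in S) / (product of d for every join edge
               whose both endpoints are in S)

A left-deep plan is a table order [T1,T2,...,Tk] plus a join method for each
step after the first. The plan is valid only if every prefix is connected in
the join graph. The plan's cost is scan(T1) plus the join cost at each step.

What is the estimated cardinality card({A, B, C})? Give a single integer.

Tables in S: A(80), B(100), C(200)
Edges inside S: B-C(d=2), B-A(d=100)
numerator = 80 * 100 * 200 = 1600000
denominator = 2 * 100 = 200
card(S) = 1600000 / 200 = 8000

8000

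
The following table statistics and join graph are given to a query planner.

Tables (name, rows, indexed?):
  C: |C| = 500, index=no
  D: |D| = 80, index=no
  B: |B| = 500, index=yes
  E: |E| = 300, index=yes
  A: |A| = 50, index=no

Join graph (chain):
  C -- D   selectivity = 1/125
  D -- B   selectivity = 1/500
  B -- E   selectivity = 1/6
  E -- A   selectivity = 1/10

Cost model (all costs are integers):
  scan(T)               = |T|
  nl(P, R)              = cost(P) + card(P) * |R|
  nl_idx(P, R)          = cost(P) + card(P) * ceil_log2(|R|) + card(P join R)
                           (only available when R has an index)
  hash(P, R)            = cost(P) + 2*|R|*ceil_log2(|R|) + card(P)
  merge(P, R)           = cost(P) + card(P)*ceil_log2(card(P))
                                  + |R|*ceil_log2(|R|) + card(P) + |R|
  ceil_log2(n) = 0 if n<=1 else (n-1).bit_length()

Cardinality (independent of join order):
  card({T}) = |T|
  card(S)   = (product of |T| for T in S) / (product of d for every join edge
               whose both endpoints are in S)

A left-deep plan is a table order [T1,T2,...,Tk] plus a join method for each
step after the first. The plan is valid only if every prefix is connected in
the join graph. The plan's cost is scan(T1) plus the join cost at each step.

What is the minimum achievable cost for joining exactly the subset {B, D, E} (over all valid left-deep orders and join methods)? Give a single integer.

Selinger DP over subsets of {B,D,E}:
  {D}: scan cost=80, card=80
  {B}: scan cost=500, card=500
  {E}: scan cost=300, card=300
  {BD}: card=80; try (B,nl_idx)→880, (D,hash)→2120, (B,merge)→5720, (D,merge)→6140, (B,hash)→9160, (B,nl)→40080 …(+1); best=880 via (B,nl_idx)
  {BE}: card=25000; try (E,hash)→6400, (B,merge)→8300, (E,merge)→8500, (B,hash)→9600, (B,nl_idx)→28000, (E,nl_idx)→30000 …(+2); best=6400 via (E,hash)
  {BDE}: card=4000; try (E,merge)→4520, (E,nl_idx)→5600, (E,hash)→6360, (E,nl)→24880, (D,hash)→32520, (D,merge)→407040 …(+1); best=4520 via (E,merge)

4520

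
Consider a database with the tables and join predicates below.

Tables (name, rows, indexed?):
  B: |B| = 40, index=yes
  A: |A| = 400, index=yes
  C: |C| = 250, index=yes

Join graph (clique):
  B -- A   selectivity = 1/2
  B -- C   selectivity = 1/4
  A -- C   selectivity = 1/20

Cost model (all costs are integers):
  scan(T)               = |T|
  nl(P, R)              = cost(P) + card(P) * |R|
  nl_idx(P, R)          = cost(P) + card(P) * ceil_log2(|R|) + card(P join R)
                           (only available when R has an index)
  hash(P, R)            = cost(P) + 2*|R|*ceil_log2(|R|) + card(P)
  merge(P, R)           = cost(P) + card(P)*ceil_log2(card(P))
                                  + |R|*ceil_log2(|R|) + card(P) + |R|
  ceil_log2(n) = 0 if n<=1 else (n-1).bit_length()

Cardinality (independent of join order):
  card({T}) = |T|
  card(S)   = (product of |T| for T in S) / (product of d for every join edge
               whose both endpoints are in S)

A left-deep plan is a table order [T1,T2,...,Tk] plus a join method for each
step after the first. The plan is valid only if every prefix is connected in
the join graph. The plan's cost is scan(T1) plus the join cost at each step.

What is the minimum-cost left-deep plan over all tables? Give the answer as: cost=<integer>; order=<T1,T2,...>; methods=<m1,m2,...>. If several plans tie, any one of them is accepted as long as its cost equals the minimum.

Selinger DP (subsets sized 1..n):
  {B}: scan cost=40, card=40
  {A}: scan cost=400, card=400
  {C}: scan cost=250, card=250
  {AB}: card=8000; try (B,hash)→1280, (A,merge)→4320, (B,merge)→4680, (A,hash)→7280, (A,nl_idx)→8400, (B,nl_idx)→10800 …(+2); best=1280 via (B,hash)
  {BC}: card=2500; try (B,hash)→980, (C,merge)→2570, (B,merge)→2780, (C,nl_idx)→2860, (C,hash)→4080, (B,nl_idx)→4250 …(+2); best=980 via (B,hash)
  {AC}: card=5000; try (C,hash)→4800, (A,merge)→6500, (C,merge)→6650, (A,nl_idx)→7500, (A,hash)→7700, (C,nl_idx)→8600 …(+2); best=4800 via (C,hash)
  {ABC}: card=25000; try (B,hash)→10280, (A,hash)→10680, (C,hash)→13280, (A,merge)→37480, (A,nl_idx)→48480, (B,nl_idx)→59800 …(+6); best=10280 via (B,hash)

cost=10280; order=A,C,B; methods=hash,hash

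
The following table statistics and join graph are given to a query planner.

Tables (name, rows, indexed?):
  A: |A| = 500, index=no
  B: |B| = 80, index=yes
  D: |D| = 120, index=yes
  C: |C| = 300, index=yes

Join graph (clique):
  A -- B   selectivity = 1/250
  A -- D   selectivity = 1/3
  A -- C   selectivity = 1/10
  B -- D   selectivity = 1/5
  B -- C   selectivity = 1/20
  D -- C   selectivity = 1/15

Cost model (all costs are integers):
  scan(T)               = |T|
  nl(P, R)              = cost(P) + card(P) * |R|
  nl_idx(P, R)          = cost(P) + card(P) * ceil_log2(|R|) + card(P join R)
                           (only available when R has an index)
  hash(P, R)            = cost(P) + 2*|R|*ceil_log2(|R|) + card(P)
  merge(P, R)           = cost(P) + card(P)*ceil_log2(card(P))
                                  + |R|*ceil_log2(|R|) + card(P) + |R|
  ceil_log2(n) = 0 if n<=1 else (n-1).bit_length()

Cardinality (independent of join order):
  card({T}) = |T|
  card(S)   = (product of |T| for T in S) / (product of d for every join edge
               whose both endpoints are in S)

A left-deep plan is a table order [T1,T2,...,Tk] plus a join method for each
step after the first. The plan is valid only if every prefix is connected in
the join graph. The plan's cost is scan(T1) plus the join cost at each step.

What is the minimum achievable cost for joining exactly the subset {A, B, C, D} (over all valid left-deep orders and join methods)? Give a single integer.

5608

Selinger DP over subsets of {A,B,C,D}:
  {A}: scan cost=500, card=500
  {B}: scan cost=80, card=80
  {D}: scan cost=120, card=120
  {C}: scan cost=300, card=300
  {AB}: card=160; try (B,hash)→2120, (B,nl_idx)→4160, (A,merge)→5720, (B,merge)→6140, (A,hash)→9160, (A,nl)→40080 …(+1); best=2120 via (B,hash)
  {AD}: card=20000; try (D,hash)→2680, (A,merge)→6080, (D,merge)→6460, (A,hash)→9240, (D,nl_idx)→24000, (A,nl)→60120 …(+1); best=2680 via (D,hash)
  {AC}: card=15000; try (C,hash)→6400, (A,merge)→8300, (C,merge)→8500, (A,hash)→9600, (C,nl_idx)→20000, (A,nl)→150300 …(+1); best=6400 via (C,hash)
  {BD}: card=1920; try (B,hash)→1360, (D,merge)→1680, (B,merge)→1720, (D,hash)→1840, (D,nl_idx)→2560, (B,nl_idx)→2880 …(+2); best=1360 via (B,hash)
  {BC}: card=1200; try (B,hash)→1720, (C,nl_idx)→2000, (B,nl_idx)→3600, (C,merge)→3720, (B,merge)→3940, (C,hash)→5560 …(+2); best=1720 via (B,hash)
  {CD}: card=2400; try (D,hash)→2280, (C,nl_idx)→3600, (C,merge)→4080, (D,merge)→4260, (D,nl_idx)→4800, (C,hash)→5640 …(+2); best=2280 via (D,hash)
  {ABD}: card=1280; try (D,hash)→3960, (D,merge)→4520, (D,nl_idx)→4520, (A,hash)→12280, (D,nl)→21320, (B,hash)→23800 …(+5); best=3960 via (D,hash)
  {ABC}: card=240; try (C,nl_idx)→3800, (C,merge)→6560, (C,hash)→7680, (A,hash)→11920, (A,merge)→21120, (B,hash)→22520 …(+5); best=3800 via (C,nl_idx)
  {ACD}: card=40000; try (A,hash)→13680, (D,hash)→23080, (C,hash)→28080, (A,merge)→38480, (D,nl_idx)→151400, (C,nl_idx)→222680 …(+5); best=13680 via (A,hash)
  {BCD}: card=1920; try (D,hash)→4600, (B,hash)→5800, (C,hash)→8680, (D,nl_idx)→12040, (D,merge)→17080, (C,nl_idx)→20560 …(+6); best=4600 via (D,hash)
  {ABCD}: card=128; try (D,nl_idx)→5608, (D,hash)→5720, (D,merge)→6920, (C,hash)→10640, (A,hash)→15520, (C,nl_idx)→15608 …(+9); best=5608 via (D,nl_idx)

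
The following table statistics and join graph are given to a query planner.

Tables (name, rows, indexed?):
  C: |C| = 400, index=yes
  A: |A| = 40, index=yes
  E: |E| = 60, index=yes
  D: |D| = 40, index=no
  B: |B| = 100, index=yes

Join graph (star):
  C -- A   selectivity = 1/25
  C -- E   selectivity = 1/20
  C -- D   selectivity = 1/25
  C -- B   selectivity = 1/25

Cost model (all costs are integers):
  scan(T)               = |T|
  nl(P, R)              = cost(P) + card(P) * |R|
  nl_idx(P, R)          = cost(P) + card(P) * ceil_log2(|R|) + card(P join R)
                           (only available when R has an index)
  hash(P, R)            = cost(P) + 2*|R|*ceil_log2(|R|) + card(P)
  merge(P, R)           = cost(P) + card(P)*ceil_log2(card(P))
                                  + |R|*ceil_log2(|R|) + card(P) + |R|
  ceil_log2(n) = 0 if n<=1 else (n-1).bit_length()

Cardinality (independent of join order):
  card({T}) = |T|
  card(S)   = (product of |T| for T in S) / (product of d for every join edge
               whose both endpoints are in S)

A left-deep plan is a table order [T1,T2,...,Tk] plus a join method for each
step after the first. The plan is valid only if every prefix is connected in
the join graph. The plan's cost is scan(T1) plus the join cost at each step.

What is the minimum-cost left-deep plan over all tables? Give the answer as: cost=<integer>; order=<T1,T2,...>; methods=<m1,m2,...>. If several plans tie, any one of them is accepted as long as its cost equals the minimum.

Selinger DP (subsets sized 1..n):
  {C}: scan cost=400, card=400
  {A}: scan cost=40, card=40
  {E}: scan cost=60, card=60
  {D}: scan cost=40, card=40
  {B}: scan cost=100, card=100
  {AC}: card=640; try (C,nl_idx)→1040, (A,hash)→1280, (A,nl_idx)→3440, (C,merge)→4320, (A,merge)→4680, (C,hash)→7280 …(+2); best=1040 via (C,nl_idx)
  {CE}: card=1200; try (E,hash)→1520, (C,nl_idx)→1800, (E,nl_idx)→4000, (C,merge)→4480, (E,merge)→4820, (C,hash)→7320 …(+2); best=1520 via (E,hash)
  {CD}: card=640; try (C,nl_idx)→1040, (D,hash)→1280, (C,merge)→4320, (D,merge)→4680, (C,hash)→7280, (C,nl)→16040 …(+1); best=1040 via (C,nl_idx)
  {BC}: card=1600; try (B,hash)→2200, (C,nl_idx)→2600, (B,nl_idx)→4800, (C,merge)→4900, (B,merge)→5200, (C,hash)→7400 …(+2); best=2200 via (B,hash)
  {ACE}: card=1920; try (E,hash)→2400, (A,hash)→3200, (E,nl_idx)→6800, (E,merge)→8500, (A,nl_idx)→10640, (A,merge)→16200 …(+2); best=2400 via (E,hash)
  {ACD}: card=1024; try (D,hash)→2160, (A,hash)→2160, (A,nl_idx)→5904, (D,merge)→8360, (A,merge)→8360, (D,nl)→26640 …(+1); best=2160 via (D,hash)
  {ABC}: card=2560; try (B,hash)→3080, (A,hash)→4280, (B,nl_idx)→8080, (B,merge)→8880, (A,nl_idx)→14360, (A,merge)→21680 …(+2); best=3080 via (B,hash)
  {CDE}: card=1920; try (E,hash)→2400, (D,hash)→3200, (E,nl_idx)→6800, (E,merge)→8500, (D,merge)→16200, (E,nl)→39440 …(+1); best=2400 via (E,hash)
  {BCE}: card=4800; try (B,hash)→4120, (E,hash)→4520, (B,nl_idx)→14720, (E,nl_idx)→16600, (B,merge)→16720, (E,merge)→21820 …(+2); best=4120 via (B,hash)
  {BCD}: card=2560; try (B,hash)→3080, (D,hash)→4280, (B,nl_idx)→8080, (B,merge)→8880, (D,merge)→21680, (B,nl)→65040 …(+1); best=3080 via (B,hash)
  {ACDE}: card=3072; try (E,hash)→3904, (D,hash)→4800, (A,hash)→4800, (E,nl_idx)→11376, (E,merge)→13844, (A,nl_idx)→16992 …(+5); best=3904 via (E,hash)
  {ABCE}: card=7680; try (B,hash)→5720, (E,hash)→6360, (A,hash)→9400, (B,nl_idx)→23520, (E,nl_idx)→26120, (B,merge)→26240 …(+6); best=5720 via (B,hash)
  {ABCD}: card=4096; try (B,hash)→4584, (D,hash)→6120, (A,hash)→6120, (B,nl_idx)→13424, (B,merge)→14224, (A,nl_idx)→22536 …(+5); best=4584 via (B,hash)
  {BCDE}: card=7680; try (B,hash)→5720, (E,hash)→6360, (D,hash)→9400, (B,nl_idx)→23520, (E,nl_idx)→26120, (B,merge)→26240 …(+5); best=5720 via (B,hash)
  {ABCDE}: card=12288; try (B,hash)→8376, (E,hash)→9400, (D,hash)→13880, (A,hash)→13880, (B,nl_idx)→37696, (E,nl_idx)→41448 …(+9); best=8376 via (B,hash)

cost=8376; order=A,C,D,E,B; methods=nl_idx,hash,hash,hash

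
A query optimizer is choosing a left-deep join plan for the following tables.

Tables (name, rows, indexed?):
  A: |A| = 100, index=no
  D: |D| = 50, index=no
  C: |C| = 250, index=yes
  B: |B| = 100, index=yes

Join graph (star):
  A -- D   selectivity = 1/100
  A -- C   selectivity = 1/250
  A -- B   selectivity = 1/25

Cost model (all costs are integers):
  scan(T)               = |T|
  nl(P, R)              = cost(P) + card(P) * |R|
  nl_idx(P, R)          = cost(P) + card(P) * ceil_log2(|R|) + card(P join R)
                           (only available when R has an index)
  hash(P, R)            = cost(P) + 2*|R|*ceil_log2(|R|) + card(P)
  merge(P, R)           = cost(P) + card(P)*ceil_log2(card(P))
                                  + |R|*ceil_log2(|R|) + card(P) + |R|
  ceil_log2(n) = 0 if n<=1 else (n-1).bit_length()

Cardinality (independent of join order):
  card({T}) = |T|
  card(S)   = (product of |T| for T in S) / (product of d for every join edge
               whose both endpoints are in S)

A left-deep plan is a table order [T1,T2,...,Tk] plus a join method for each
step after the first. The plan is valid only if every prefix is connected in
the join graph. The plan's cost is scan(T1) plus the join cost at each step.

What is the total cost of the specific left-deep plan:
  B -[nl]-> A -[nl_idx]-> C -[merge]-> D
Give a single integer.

18050

step 1: scan B: cost=100, card=100
step 2: join A via nl
    card(P join A) = 100*100/(25) = 400
    cost = 100 + 100*100 = 10100
step 3: join C via nl_idx
    card(P join C) = 400*250/(250) = 400
    cost = 10100 + 400*8 + 400 = 13700
step 4: join D via merge
    card(P join D) = 400*50/(100) = 200
    cost = 13700 + 400*9 + 50*6 + 400 + 50 = 18050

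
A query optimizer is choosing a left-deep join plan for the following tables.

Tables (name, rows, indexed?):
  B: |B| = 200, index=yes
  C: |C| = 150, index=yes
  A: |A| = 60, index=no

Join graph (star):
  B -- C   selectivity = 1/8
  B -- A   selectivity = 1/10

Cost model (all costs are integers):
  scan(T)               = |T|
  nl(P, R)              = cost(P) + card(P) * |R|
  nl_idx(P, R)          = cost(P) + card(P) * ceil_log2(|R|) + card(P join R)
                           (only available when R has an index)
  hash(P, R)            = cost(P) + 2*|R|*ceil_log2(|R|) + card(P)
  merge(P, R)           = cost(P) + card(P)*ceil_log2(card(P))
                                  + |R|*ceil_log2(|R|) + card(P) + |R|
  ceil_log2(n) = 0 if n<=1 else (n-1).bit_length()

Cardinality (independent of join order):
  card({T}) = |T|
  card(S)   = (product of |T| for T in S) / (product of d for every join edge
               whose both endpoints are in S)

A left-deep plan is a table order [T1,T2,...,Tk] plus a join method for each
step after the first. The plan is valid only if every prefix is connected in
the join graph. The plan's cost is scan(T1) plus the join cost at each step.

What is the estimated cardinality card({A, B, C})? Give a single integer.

Tables in S: A(60), B(200), C(150)
Edges inside S: B-C(d=8), B-A(d=10)
numerator = 60 * 200 * 150 = 1800000
denominator = 8 * 10 = 80
card(S) = 1800000 / 80 = 22500

22500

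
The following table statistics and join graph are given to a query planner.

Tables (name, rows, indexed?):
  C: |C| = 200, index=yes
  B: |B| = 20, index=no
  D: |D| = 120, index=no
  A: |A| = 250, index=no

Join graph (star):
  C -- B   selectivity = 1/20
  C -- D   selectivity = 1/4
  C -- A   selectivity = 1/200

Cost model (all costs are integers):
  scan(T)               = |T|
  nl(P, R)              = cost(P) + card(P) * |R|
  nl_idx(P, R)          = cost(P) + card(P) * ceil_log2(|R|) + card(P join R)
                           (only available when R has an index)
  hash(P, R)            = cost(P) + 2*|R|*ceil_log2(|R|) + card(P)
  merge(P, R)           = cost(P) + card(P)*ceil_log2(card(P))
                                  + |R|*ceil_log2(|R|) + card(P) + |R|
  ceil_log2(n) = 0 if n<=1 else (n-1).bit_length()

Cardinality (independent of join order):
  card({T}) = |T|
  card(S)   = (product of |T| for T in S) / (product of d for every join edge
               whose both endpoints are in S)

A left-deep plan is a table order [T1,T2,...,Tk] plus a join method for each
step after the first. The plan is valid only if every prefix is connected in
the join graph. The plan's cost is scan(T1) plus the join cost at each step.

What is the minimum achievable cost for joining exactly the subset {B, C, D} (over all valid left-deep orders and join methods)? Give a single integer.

2260

Selinger DP over subsets of {B,C,D}:
  {C}: scan cost=200, card=200
  {B}: scan cost=20, card=20
  {D}: scan cost=120, card=120
  {BC}: card=200; try (C,nl_idx)→380, (B,hash)→600, (C,merge)→1940, (B,merge)→2120, (C,hash)→3240, (C,nl)→4020 …(+1); best=380 via (C,nl_idx)
  {CD}: card=6000; try (D,hash)→2080, (C,merge)→2880, (D,merge)→2960, (C,hash)→3440, (C,nl_idx)→7080, (C,nl)→24120 …(+1); best=2080 via (D,hash)
  {BCD}: card=6000; try (D,hash)→2260, (D,merge)→3140, (B,hash)→8280, (D,nl)→24380, (B,merge)→86200, (B,nl)→122080; best=2260 via (D,hash)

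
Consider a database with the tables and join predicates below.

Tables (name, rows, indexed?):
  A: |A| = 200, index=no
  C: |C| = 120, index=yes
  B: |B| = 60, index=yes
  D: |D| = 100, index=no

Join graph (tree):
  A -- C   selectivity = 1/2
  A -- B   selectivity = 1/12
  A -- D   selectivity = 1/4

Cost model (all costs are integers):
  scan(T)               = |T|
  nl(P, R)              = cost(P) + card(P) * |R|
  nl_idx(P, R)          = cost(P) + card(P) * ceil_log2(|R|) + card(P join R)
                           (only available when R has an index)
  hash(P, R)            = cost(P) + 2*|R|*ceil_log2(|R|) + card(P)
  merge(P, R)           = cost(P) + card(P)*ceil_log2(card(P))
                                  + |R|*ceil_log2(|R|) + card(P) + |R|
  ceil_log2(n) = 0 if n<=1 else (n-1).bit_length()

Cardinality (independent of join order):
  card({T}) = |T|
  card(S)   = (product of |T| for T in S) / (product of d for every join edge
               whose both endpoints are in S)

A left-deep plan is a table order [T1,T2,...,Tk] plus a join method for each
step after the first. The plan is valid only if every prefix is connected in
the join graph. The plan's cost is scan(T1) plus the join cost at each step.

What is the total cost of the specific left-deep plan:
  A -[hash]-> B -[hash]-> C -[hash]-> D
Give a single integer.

step 1: scan A: cost=200, card=200
step 2: join B via hash
    card(P join B) = 200*60/(12) = 1000
    cost = 200 + 2*60*6 + 200 = 1120
step 3: join C via hash
    card(P join C) = 1000*120/(2) = 60000
    cost = 1120 + 2*120*7 + 1000 = 3800
step 4: join D via hash
    card(P join D) = 60000*100/(4) = 1500000
    cost = 3800 + 2*100*7 + 60000 = 65200

65200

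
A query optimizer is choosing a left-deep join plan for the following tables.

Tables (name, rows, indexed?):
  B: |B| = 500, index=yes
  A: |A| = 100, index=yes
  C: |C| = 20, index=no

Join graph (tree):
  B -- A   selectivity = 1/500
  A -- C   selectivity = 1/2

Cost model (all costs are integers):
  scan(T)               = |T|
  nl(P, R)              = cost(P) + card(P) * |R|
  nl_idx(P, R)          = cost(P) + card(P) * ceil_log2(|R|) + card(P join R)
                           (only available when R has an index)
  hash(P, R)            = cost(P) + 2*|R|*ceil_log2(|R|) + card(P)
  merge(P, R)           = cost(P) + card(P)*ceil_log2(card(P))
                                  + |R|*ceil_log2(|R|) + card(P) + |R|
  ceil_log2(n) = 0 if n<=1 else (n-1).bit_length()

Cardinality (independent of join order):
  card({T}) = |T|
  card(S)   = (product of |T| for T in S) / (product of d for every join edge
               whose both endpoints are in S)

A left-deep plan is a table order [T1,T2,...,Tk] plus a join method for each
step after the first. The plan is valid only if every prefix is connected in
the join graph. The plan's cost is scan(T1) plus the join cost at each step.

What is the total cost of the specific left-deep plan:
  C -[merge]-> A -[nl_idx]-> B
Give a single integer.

10940

step 1: scan C: cost=20, card=20
step 2: join A via merge
    card(P join A) = 20*100/(2) = 1000
    cost = 20 + 20*5 + 100*7 + 20 + 100 = 940
step 3: join B via nl_idx
    card(P join B) = 1000*500/(500) = 1000
    cost = 940 + 1000*9 + 1000 = 10940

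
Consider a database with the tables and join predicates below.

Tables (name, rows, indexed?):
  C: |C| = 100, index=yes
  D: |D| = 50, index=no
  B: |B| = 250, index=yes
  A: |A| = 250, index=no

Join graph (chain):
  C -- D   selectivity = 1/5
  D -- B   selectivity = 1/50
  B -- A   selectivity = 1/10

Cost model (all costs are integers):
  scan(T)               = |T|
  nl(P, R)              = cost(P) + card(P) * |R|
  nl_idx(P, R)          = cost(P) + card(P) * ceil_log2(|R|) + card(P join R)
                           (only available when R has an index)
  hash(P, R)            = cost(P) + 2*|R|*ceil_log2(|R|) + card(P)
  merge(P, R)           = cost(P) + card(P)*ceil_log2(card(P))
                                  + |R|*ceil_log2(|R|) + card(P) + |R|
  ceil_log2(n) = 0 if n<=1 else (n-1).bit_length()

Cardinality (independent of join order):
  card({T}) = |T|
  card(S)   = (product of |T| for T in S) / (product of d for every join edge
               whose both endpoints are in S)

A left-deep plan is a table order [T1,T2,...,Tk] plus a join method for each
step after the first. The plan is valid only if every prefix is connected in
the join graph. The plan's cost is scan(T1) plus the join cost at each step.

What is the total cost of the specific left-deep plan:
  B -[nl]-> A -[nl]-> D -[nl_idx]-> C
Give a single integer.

544000

step 1: scan B: cost=250, card=250
step 2: join A via nl
    card(P join A) = 250*250/(10) = 6250
    cost = 250 + 250*250 = 62750
step 3: join D via nl
    card(P join D) = 6250*50/(50) = 6250
    cost = 62750 + 6250*50 = 375250
step 4: join C via nl_idx
    card(P join C) = 6250*100/(5) = 125000
    cost = 375250 + 6250*7 + 125000 = 544000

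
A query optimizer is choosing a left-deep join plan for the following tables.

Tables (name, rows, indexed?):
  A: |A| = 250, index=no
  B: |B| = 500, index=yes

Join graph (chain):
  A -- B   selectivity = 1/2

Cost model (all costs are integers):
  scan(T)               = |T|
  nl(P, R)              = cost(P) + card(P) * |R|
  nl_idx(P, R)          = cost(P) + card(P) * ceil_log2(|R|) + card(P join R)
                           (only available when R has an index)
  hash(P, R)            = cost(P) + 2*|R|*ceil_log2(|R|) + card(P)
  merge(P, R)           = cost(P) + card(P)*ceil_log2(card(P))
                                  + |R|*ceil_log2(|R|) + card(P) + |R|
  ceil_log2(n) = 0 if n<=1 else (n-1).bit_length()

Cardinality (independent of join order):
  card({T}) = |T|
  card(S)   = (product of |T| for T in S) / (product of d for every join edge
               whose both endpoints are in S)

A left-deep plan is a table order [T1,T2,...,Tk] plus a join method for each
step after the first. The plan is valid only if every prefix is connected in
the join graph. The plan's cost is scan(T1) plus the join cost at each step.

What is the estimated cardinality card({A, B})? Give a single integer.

Tables in S: A(250), B(500)
Edges inside S: A-B(d=2)
numerator = 250 * 500 = 125000
denominator = 2 = 2
card(S) = 125000 / 2 = 62500

62500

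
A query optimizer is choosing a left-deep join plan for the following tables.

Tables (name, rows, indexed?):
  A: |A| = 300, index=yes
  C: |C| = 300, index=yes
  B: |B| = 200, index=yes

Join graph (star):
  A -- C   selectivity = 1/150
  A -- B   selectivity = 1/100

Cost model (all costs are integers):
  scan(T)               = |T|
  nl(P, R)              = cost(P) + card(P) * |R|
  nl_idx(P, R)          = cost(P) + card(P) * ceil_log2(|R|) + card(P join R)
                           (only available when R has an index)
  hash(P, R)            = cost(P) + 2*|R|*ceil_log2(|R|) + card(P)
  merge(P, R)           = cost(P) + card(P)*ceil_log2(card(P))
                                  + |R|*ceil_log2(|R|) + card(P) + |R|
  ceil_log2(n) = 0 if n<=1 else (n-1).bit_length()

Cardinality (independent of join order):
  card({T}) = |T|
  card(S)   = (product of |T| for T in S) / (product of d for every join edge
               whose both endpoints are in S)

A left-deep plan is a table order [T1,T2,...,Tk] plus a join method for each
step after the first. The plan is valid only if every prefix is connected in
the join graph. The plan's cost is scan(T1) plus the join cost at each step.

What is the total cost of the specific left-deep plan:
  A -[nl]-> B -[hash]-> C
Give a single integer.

step 1: scan A: cost=300, card=300
step 2: join B via nl
    card(P join B) = 300*200/(100) = 600
    cost = 300 + 300*200 = 60300
step 3: join C via hash
    card(P join C) = 600*300/(150) = 1200
    cost = 60300 + 2*300*9 + 600 = 66300

66300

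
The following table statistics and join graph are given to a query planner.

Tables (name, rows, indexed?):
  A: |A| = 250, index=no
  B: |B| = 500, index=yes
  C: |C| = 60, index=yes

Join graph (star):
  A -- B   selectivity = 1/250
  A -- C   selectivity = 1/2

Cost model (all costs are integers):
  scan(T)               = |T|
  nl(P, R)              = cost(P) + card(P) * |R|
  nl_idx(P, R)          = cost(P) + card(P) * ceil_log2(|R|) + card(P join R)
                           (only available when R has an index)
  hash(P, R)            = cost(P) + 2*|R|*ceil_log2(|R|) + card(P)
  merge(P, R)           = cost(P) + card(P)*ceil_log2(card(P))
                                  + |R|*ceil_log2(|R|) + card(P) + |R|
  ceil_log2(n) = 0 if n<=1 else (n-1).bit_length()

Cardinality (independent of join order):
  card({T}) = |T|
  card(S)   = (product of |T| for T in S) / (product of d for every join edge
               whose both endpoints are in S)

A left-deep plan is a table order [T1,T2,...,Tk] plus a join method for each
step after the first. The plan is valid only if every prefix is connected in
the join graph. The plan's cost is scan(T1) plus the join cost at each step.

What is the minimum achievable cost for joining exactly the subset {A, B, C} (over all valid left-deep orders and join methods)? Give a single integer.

Selinger DP over subsets of {A,B,C}:
  {A}: scan cost=250, card=250
  {B}: scan cost=500, card=500
  {C}: scan cost=60, card=60
  {AB}: card=500; try (B,nl_idx)→3000, (A,hash)→5000, (B,merge)→7500, (A,merge)→7750, (B,hash)→9500, (B,nl)→125250 …(+1); best=3000 via (B,nl_idx)
  {AC}: card=7500; try (C,hash)→1220, (A,merge)→2730, (C,merge)→2920, (A,hash)→4120, (C,nl_idx)→9250, (A,nl)→15060 …(+1); best=1220 via (C,hash)
  {ABC}: card=15000; try (C,hash)→4220, (C,merge)→8420, (B,hash)→17720, (C,nl_idx)→21000, (C,nl)→33000, (B,nl_idx)→83720 …(+2); best=4220 via (C,hash)

4220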